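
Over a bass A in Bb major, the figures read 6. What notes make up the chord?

The written figures 6 are shorthand for 6/3: the 3 is implied.
A third above A in this key is C.
A sixth above A in this key is F.
Together with the bass A, this spells F major in first inversion.

A, C, F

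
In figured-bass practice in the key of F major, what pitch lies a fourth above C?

F

Counting 3 letter steps above C lands on F; in F major, that letter is F.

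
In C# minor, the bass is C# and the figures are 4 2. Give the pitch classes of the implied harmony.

The written figures 4 2 are shorthand for 6/4/2: the 6 is implied.
A second above C# in this key is D#.
A fourth above C# in this key is F#.
A sixth above C# in this key is A.
Together with the bass C#, this spells D# half-diminished seventh in third inversion.

C#, D#, F#, A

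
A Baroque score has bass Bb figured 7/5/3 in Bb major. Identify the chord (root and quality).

Bb major seventh

The figures 7/5/3 indicate a seventh chord in root position.
In root position the bass is the root, so the root is Bb.
The chord tones are Bb, D, F, A, giving Bb major seventh.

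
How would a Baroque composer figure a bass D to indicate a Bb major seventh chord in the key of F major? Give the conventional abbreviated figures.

6/5

D is the third of Bb major seventh, so the chord is in first inversion.
A seventh chord in first inversion is figured 6/5/3, conventionally abbreviated 6/5.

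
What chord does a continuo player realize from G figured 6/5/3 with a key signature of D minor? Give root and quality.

E half-diminished seventh

The figures 6/5/3 indicate a seventh chord in first inversion.
In first inversion the root lies a sixth above the bass: a sixth above G in D minor is E.
The chord tones are G, Bb, D, E, giving E half-diminished seventh.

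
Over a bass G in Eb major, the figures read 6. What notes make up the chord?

The written figures 6 are shorthand for 6/3: the 3 is implied.
A third above G in this key is Bb.
A sixth above G in this key is Eb.
Together with the bass G, this spells Eb major in first inversion.

G, Bb, Eb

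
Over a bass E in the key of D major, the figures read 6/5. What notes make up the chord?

E, G, B, C#

The written figures 6/5 are shorthand for 6/5/3: the 3 is implied.
A third above E in this key is G.
A fifth above E in this key is B.
A sixth above E in this key is C#.
Together with the bass E, this spells C# half-diminished seventh in first inversion.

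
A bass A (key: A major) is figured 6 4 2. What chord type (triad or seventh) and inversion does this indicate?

Intervals of 6/4/2 above the bass form a seventh chord; the bass is the seventh, so this is third inversion.

seventh chord, third inversion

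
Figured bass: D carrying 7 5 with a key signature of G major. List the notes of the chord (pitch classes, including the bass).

D, F#, A, C

The written figures 7 5 are shorthand for 7/5/3: the 3 is implied.
A third above D in this key is F#.
A fifth above D in this key is A.
A seventh above D in this key is C.
Together with the bass D, this spells D dominant seventh in root position.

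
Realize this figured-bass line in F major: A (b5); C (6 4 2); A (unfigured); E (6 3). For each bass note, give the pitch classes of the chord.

A (b5/3): A, C, Eb.
C (6/4/2): C, D, F, A.
A (5/3): A, C, E.
E (6/3): E, G, C.

A, C, Eb | C, D, F, A | A, C, E | E, G, C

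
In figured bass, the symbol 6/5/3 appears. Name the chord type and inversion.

Intervals of 6/5/3 above the bass form a seventh chord; the bass is the third, so this is first inversion.

seventh chord, first inversion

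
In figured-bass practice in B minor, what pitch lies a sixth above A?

F#

Counting 5 letter steps above A lands on F; in B minor, that letter is F#.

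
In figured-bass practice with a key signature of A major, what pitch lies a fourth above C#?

Counting 3 letter steps above C# lands on F; in A major, that letter is F#.

F#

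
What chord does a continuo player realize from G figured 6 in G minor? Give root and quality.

The figures 6 indicate a triad in first inversion.
In first inversion the root lies a sixth above the bass: a sixth above G in G minor is Eb.
The chord tones are G, Bb, Eb, giving Eb major.

Eb major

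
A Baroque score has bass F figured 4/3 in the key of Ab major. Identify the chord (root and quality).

The figures 4/3 indicate a seventh chord in second inversion.
In second inversion the root lies a fourth above the bass: a fourth above F in Ab major is Bb.
The chord tones are F, Ab, Bb, Db, giving Bb minor seventh.

Bb minor seventh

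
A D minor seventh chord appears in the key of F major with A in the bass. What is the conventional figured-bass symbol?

4/3

A is the fifth of D minor seventh, so the chord is in second inversion.
A seventh chord in second inversion is figured 6/4/3, conventionally abbreviated 4/3.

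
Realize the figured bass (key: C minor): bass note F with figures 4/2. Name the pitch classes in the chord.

The written figures 4/2 are shorthand for 6/4/2: the 6 is implied.
A second above F in this key is G.
A fourth above F in this key is Bb.
A sixth above F in this key is D.
Together with the bass F, this spells G minor seventh in third inversion.

F, G, Bb, D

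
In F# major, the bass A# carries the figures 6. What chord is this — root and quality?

The figures 6 indicate a triad in first inversion.
In first inversion the root lies a sixth above the bass: a sixth above A# in F# major is F#.
The chord tones are A#, C#, F#, giving F# major.

F# major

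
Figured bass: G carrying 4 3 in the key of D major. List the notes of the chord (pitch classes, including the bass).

The written figures 4 3 are shorthand for 6/4/3: the 6 is implied.
A third above G in this key is B.
A fourth above G in this key is C#.
A sixth above G in this key is E.
Together with the bass G, this spells C# half-diminished seventh in second inversion.

G, B, C#, E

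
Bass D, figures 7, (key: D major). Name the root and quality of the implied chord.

The figures 7 indicate a seventh chord in root position.
In root position the bass is the root, so the root is D.
The chord tones are D, F#, A, C#, giving D major seventh.

D major seventh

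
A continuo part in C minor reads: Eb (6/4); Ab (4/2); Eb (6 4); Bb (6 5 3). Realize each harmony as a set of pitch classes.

Eb (6/4): Eb, Ab, C.
Ab (6/4/2): Ab, Bb, D, F.
Eb (6/4): Eb, Ab, C.
Bb (6/5/3): Bb, D, F, G.

Eb, Ab, C | Ab, Bb, D, F | Eb, Ab, C | Bb, D, F, G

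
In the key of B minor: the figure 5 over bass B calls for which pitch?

F#

Counting 4 letter steps above B lands on F; in B minor, that letter is F#.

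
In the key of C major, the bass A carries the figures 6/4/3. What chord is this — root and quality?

D minor seventh

The figures 6/4/3 indicate a seventh chord in second inversion.
In second inversion the root lies a fourth above the bass: a fourth above A in C major is D.
The chord tones are A, C, D, F, giving D minor seventh.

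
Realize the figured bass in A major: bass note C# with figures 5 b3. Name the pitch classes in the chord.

A third above C# in this key is E, lowered to Eb by the flat.
A fifth above C# in this key is G#.

C#, Eb, G#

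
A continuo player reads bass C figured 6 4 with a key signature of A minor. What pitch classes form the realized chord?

A fourth above C in this key is F.
A sixth above C in this key is A.
Together with the bass C, this spells F major in second inversion.

C, F, A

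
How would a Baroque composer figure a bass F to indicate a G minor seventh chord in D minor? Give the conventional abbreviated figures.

F is the seventh of G minor seventh, so the chord is in third inversion.
A seventh chord in third inversion is figured 6/4/2, conventionally abbreviated 4/2.

4/2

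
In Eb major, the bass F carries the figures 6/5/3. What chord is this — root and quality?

D half-diminished seventh

The figures 6/5/3 indicate a seventh chord in first inversion.
In first inversion the root lies a sixth above the bass: a sixth above F in Eb major is D.
The chord tones are F, Ab, C, D, giving D half-diminished seventh.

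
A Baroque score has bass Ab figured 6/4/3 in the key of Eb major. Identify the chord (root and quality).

D half-diminished seventh

The figures 6/4/3 indicate a seventh chord in second inversion.
In second inversion the root lies a fourth above the bass: a fourth above Ab in Eb major is D.
The chord tones are Ab, C, D, F, giving D half-diminished seventh.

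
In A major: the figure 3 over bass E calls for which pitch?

G#

Counting 2 letter steps above E lands on G; in A major, that letter is G#.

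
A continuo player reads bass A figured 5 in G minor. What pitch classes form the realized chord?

The written figures 5 are shorthand for 5/3: the 3 is implied.
A third above A in this key is C.
A fifth above A in this key is Eb.
Together with the bass A, this spells A diminished in root position.

A, C, Eb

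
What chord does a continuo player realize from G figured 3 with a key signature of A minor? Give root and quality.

The figures 3 indicate a triad in root position.
In root position the bass is the root, so the root is G.
The chord tones are G, B, D, giving G major.

G major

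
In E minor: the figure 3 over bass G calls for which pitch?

B

Counting 2 letter steps above G lands on B; in E minor, that letter is B.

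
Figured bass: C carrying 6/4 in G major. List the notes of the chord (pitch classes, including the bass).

A fourth above C in this key is F#.
A sixth above C in this key is A.
Together with the bass C, this spells F# diminished in second inversion.

C, F#, A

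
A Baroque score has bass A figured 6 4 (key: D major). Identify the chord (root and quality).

D major

The figures 6 4 indicate a triad in second inversion.
In second inversion the root lies a fourth above the bass: a fourth above A in D major is D.
The chord tones are A, D, F#, giving D major.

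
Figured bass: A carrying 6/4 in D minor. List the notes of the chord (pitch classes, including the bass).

A, D, F

A fourth above A in this key is D.
A sixth above A in this key is F.
Together with the bass A, this spells D minor in second inversion.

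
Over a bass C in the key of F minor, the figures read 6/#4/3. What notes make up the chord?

C, Eb, F#, Ab

A third above C in this key is Eb.
A fourth above C in this key is F, raised to F# by the sharp.
A sixth above C in this key is Ab.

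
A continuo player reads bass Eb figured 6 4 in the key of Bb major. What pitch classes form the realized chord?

A fourth above Eb in this key is A.
A sixth above Eb in this key is C.
Together with the bass Eb, this spells A diminished in second inversion.

Eb, A, C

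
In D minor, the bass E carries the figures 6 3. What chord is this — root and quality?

C major

The figures 6 3 indicate a triad in first inversion.
In first inversion the root lies a sixth above the bass: a sixth above E in D minor is C.
The chord tones are E, G, C, giving C major.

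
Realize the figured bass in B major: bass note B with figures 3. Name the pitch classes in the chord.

B, D#, F#

The written figures 3 are shorthand for 5/3: the 5 is implied.
A third above B in this key is D#.
A fifth above B in this key is F#.
Together with the bass B, this spells B major in root position.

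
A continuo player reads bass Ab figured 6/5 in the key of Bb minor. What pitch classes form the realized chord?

Ab, C, Eb, F

The written figures 6/5 are shorthand for 6/5/3: the 3 is implied.
A third above Ab in this key is C.
A fifth above Ab in this key is Eb.
A sixth above Ab in this key is F.
Together with the bass Ab, this spells F minor seventh in first inversion.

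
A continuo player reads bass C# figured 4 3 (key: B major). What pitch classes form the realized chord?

The written figures 4 3 are shorthand for 6/4/3: the 6 is implied.
A third above C# in this key is E.
A fourth above C# in this key is F#.
A sixth above C# in this key is A#.
Together with the bass C#, this spells F# dominant seventh in second inversion.

C#, E, F#, A#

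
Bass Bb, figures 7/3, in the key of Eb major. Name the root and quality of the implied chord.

The figures 7/3 indicate a seventh chord in root position.
In root position the bass is the root, so the root is Bb.
The chord tones are Bb, D, F, Ab, giving Bb dominant seventh.

Bb dominant seventh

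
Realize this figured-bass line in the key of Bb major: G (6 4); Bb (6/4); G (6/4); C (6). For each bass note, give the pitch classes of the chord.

G, C, Eb | Bb, Eb, G | G, C, Eb | C, Eb, A

G (6/4): G, C, Eb.
Bb (6/4): Bb, Eb, G.
G (6/4): G, C, Eb.
C (6/3): C, Eb, A.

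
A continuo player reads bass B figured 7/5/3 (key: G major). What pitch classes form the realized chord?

B, D, F#, A

A third above B in this key is D.
A fifth above B in this key is F#.
A seventh above B in this key is A.
Together with the bass B, this spells B minor seventh in root position.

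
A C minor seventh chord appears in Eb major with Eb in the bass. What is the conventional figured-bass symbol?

6/5

Eb is the third of C minor seventh, so the chord is in first inversion.
A seventh chord in first inversion is figured 6/5/3, conventionally abbreviated 6/5.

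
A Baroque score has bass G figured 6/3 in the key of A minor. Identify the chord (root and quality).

E minor

The figures 6/3 indicate a triad in first inversion.
In first inversion the root lies a sixth above the bass: a sixth above G in A minor is E.
The chord tones are G, B, E, giving E minor.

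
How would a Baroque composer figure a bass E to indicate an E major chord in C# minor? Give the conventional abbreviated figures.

no figures

E is the root of E major, so the chord is in root position.
A triad in root position is figured 5/3, conventionally abbreviated (no figures — root-position triad).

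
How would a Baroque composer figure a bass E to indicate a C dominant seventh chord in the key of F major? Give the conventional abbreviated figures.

E is the third of C dominant seventh, so the chord is in first inversion.
A seventh chord in first inversion is figured 6/5/3, conventionally abbreviated 6/5.

6/5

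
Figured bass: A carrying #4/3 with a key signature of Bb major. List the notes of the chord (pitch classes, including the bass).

The written figures #4/3 are shorthand for 6/4/3: the 6 is implied.
A third above A in this key is C.
A fourth above A in this key is D, raised to D# by the sharp.
A sixth above A in this key is F.

A, C, D#, F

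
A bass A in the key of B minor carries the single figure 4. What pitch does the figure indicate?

D

Counting 3 letter steps above A lands on D; in B minor, that letter is D.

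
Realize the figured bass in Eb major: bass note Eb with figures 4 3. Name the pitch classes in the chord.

The written figures 4 3 are shorthand for 6/4/3: the 6 is implied.
A third above Eb in this key is G.
A fourth above Eb in this key is Ab.
A sixth above Eb in this key is C.
Together with the bass Eb, this spells Ab major seventh in second inversion.

Eb, G, Ab, C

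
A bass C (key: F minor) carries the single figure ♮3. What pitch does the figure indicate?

E

Counting 2 letter steps above C lands on E; in F minor, that letter is Eb.
The ♮3 figure makes it natural, giving E.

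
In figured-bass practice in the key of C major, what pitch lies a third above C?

Counting 2 letter steps above C lands on E; in C major, that letter is E.

E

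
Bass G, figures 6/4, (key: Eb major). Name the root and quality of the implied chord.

C minor

The figures 6/4 indicate a triad in second inversion.
In second inversion the root lies a fourth above the bass: a fourth above G in Eb major is C.
The chord tones are G, C, Eb, giving C minor.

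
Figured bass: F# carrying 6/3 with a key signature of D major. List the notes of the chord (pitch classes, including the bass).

A third above F# in this key is A.
A sixth above F# in this key is D.
Together with the bass F#, this spells D major in first inversion.

F#, A, D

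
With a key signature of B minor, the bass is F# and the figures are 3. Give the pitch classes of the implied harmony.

The written figures 3 are shorthand for 5/3: the 5 is implied.
A third above F# in this key is A.
A fifth above F# in this key is C#.
Together with the bass F#, this spells F# minor in root position.

F#, A, C#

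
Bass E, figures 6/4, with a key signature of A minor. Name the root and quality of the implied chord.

A minor

The figures 6/4 indicate a triad in second inversion.
In second inversion the root lies a fourth above the bass: a fourth above E in A minor is A.
The chord tones are E, A, C, giving A minor.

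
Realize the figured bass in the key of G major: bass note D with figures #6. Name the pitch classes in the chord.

The written figures #6 are shorthand for 6/3: the 3 is implied.
A third above D in this key is F#.
A sixth above D in this key is B, raised to B# by the sharp.

D, F#, B#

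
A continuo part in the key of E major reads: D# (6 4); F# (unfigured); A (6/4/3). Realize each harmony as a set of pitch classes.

D#, G#, B | F#, A, C# | A, C#, D#, F#

D# (6/4): D#, G#, B.
F# (5/3): F#, A, C#.
A (6/4/3): A, C#, D#, F#.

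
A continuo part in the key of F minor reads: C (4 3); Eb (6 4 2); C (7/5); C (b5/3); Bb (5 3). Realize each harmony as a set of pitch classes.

C (6/4/3): C, Eb, F, Ab.
Eb (6/4/2): Eb, F, Ab, C.
C (7/5/3): C, Eb, G, Bb.
C (b5/3): C, Eb, Gb.
Bb (5/3): Bb, Db, F.

C, Eb, F, Ab | Eb, F, Ab, C | C, Eb, G, Bb | C, Eb, Gb | Bb, Db, F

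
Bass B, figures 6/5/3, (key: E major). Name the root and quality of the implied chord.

G# minor seventh

The figures 6/5/3 indicate a seventh chord in first inversion.
In first inversion the root lies a sixth above the bass: a sixth above B in E major is G#.
The chord tones are B, D#, F#, G#, giving G# minor seventh.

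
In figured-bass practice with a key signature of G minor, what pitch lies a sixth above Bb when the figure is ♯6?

G#

Counting 5 letter steps above Bb lands on G; in G minor, that letter is G.
The #6 figure raises it a semitone, giving G#.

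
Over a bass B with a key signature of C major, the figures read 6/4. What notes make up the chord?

A fourth above B in this key is E.
A sixth above B in this key is G.
Together with the bass B, this spells E minor in second inversion.

B, E, G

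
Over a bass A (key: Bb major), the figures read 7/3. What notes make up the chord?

The written figures 7/3 are shorthand for 7/5/3: the 5 is implied.
A third above A in this key is C.
A fifth above A in this key is Eb.
A seventh above A in this key is G.
Together with the bass A, this spells A half-diminished seventh in root position.

A, C, Eb, G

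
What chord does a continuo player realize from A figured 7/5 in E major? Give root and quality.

A major seventh

The figures 7/5 indicate a seventh chord in root position.
In root position the bass is the root, so the root is A.
The chord tones are A, C#, E, G#, giving A major seventh.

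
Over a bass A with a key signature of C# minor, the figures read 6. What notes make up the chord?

The written figures 6 are shorthand for 6/3: the 3 is implied.
A third above A in this key is C#.
A sixth above A in this key is F#.
Together with the bass A, this spells F# minor in first inversion.

A, C#, F#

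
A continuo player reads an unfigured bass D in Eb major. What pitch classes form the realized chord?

An unfigured bass implies 5/3.
A third above D in this key is F.
A fifth above D in this key is Ab.
Together with the bass D, this spells D diminished in root position.

D, F, Ab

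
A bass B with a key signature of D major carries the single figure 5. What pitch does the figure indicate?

F#

Counting 4 letter steps above B lands on F; in D major, that letter is F#.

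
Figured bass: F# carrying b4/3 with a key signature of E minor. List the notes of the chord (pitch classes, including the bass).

F#, A, Bb, D

The written figures b4/3 are shorthand for 6/4/3: the 6 is implied.
A third above F# in this key is A.
A fourth above F# in this key is B, lowered to Bb by the flat.
A sixth above F# in this key is D.
Together with the bass F#, this spells Bb augmented major seventh in second inversion.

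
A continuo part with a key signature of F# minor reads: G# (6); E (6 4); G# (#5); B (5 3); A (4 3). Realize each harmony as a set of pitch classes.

G# (6/3): G#, B, E.
E (6/4): E, A, C#.
G# (#5/3): G#, B, D#.
B (5/3): B, D, F#.
A (6/4/3): A, C#, D, F#.

G#, B, E | E, A, C# | G#, B, D# | B, D, F# | A, C#, D, F#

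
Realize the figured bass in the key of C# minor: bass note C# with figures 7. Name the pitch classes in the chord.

C#, E, G#, B

The written figures 7 are shorthand for 7/5/3: the 5/3 are implied.
A third above C# in this key is E.
A fifth above C# in this key is G#.
A seventh above C# in this key is B.
Together with the bass C#, this spells C# minor seventh in root position.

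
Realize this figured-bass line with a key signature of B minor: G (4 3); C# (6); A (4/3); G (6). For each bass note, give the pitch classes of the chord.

G, B, C#, E | C#, E, A | A, C#, D, F# | G, B, E

G (6/4/3): G, B, C#, E.
C# (6/3): C#, E, A.
A (6/4/3): A, C#, D, F#.
G (6/3): G, B, E.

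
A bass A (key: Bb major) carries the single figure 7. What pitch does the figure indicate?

Counting 6 letter steps above A lands on G; in Bb major, that letter is G.

G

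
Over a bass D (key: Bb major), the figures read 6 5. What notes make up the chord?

D, F, A, Bb

The written figures 6 5 are shorthand for 6/5/3: the 3 is implied.
A third above D in this key is F.
A fifth above D in this key is A.
A sixth above D in this key is Bb.
Together with the bass D, this spells Bb major seventh in first inversion.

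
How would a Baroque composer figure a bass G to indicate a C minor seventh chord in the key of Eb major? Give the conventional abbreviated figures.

4/3

G is the fifth of C minor seventh, so the chord is in second inversion.
A seventh chord in second inversion is figured 6/4/3, conventionally abbreviated 4/3.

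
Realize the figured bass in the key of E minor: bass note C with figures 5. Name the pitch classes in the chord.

The written figures 5 are shorthand for 5/3: the 3 is implied.
A third above C in this key is E.
A fifth above C in this key is G.
Together with the bass C, this spells C major in root position.

C, E, G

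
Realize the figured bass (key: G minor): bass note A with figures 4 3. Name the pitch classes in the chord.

The written figures 4 3 are shorthand for 6/4/3: the 6 is implied.
A third above A in this key is C.
A fourth above A in this key is D.
A sixth above A in this key is F.
Together with the bass A, this spells D minor seventh in second inversion.

A, C, D, F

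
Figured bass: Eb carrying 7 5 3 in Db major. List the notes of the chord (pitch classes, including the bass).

A third above Eb in this key is Gb.
A fifth above Eb in this key is Bb.
A seventh above Eb in this key is Db.
Together with the bass Eb, this spells Eb minor seventh in root position.

Eb, Gb, Bb, Db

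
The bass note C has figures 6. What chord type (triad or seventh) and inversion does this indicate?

triad, first inversion

6 is shorthand for 6/3.
Intervals of 6/3 above the bass form a triad; the bass is the third, so this is first inversion.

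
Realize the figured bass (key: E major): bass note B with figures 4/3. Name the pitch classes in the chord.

The written figures 4/3 are shorthand for 6/4/3: the 6 is implied.
A third above B in this key is D#.
A fourth above B in this key is E.
A sixth above B in this key is G#.
Together with the bass B, this spells E major seventh in second inversion.

B, D#, E, G#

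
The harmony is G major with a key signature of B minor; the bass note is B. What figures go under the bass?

6

B is the third of G major, so the chord is in first inversion.
A triad in first inversion is figured 6/3, conventionally abbreviated 6.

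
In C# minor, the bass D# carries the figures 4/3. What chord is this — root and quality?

The figures 4/3 indicate a seventh chord in second inversion.
In second inversion the root lies a fourth above the bass: a fourth above D# in C# minor is G#.
The chord tones are D#, F#, G#, B, giving G# minor seventh.

G# minor seventh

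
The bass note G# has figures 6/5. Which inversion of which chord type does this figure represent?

6/5 is shorthand for 6/5/3.
Intervals of 6/5/3 above the bass form a seventh chord; the bass is the third, so this is first inversion.

seventh chord, first inversion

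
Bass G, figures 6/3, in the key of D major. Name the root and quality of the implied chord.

E minor

The figures 6/3 indicate a triad in first inversion.
In first inversion the root lies a sixth above the bass: a sixth above G in D major is E.
The chord tones are G, B, E, giving E minor.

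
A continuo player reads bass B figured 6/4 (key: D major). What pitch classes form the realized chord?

B, E, G

A fourth above B in this key is E.
A sixth above B in this key is G.
Together with the bass B, this spells E minor in second inversion.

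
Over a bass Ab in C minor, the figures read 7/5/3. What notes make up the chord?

A third above Ab in this key is C.
A fifth above Ab in this key is Eb.
A seventh above Ab in this key is G.
Together with the bass Ab, this spells Ab major seventh in root position.

Ab, C, Eb, G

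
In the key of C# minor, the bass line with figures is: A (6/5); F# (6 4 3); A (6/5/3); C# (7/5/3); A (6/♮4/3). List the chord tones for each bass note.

A (6/5/3): A, C#, E, F#.
F# (6/4/3): F#, A, B, D#.
A (6/5/3): A, C#, E, F#.
C# (7/5/3): C#, E, G#, B.
A (6/♮4/3): A, C#, D, F#.

A, C#, E, F# | F#, A, B, D# | A, C#, E, F# | C#, E, G#, B | A, C#, D, F#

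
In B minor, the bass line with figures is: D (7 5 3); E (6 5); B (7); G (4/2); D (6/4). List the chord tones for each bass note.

D, F#, A, C# | E, G, B, C# | B, D, F#, A | G, A, C#, E | D, G, B

D (7/5/3): D, F#, A, C#.
E (6/5/3): E, G, B, C#.
B (7/5/3): B, D, F#, A.
G (6/4/2): G, A, C#, E.
D (6/4): D, G, B.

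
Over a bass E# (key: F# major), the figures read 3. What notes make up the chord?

The written figures 3 are shorthand for 5/3: the 5 is implied.
A third above E# in this key is G#.
A fifth above E# in this key is B.
Together with the bass E#, this spells E# diminished in root position.

E#, G#, B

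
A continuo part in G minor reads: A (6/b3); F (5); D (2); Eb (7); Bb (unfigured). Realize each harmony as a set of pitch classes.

A (6/b3): A, Cb, F.
F (5/3): F, A, C.
D (6/4/2): D, Eb, G, Bb.
Eb (7/5/3): Eb, G, Bb, D.
Bb (5/3): Bb, D, F.

A, Cb, F | F, A, C | D, Eb, G, Bb | Eb, G, Bb, D | Bb, D, F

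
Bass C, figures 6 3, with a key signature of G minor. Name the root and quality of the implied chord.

The figures 6 3 indicate a triad in first inversion.
In first inversion the root lies a sixth above the bass: a sixth above C in G minor is A.
The chord tones are C, Eb, A, giving A diminished.

A diminished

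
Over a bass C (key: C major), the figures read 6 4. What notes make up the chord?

A fourth above C in this key is F.
A sixth above C in this key is A.
Together with the bass C, this spells F major in second inversion.

C, F, A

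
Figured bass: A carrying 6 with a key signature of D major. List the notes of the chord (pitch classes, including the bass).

The written figures 6 are shorthand for 6/3: the 3 is implied.
A third above A in this key is C#.
A sixth above A in this key is F#.
Together with the bass A, this spells F# minor in first inversion.

A, C#, F#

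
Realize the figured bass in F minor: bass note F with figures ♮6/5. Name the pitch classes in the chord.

F, Ab, C, D

The written figures ♮6/5 are shorthand for 6/5/3: the 3 is implied.
A third above F in this key is Ab.
A fifth above F in this key is C.
A sixth above F in this key is Db, made natural (D) by the ♮ figure.
Together with the bass F, this spells D half-diminished seventh in first inversion.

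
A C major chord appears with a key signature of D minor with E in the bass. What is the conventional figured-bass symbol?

6

E is the third of C major, so the chord is in first inversion.
A triad in first inversion is figured 6/3, conventionally abbreviated 6.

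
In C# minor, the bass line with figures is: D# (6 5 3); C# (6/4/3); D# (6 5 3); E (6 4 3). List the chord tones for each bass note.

D#, F#, A, B | C#, E, F#, A | D#, F#, A, B | E, G#, A, C#

D# (6/5/3): D#, F#, A, B.
C# (6/4/3): C#, E, F#, A.
D# (6/5/3): D#, F#, A, B.
E (6/4/3): E, G#, A, C#.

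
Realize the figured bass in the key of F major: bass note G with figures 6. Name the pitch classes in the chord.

G, Bb, E

The written figures 6 are shorthand for 6/3: the 3 is implied.
A third above G in this key is Bb.
A sixth above G in this key is E.
Together with the bass G, this spells E diminished in first inversion.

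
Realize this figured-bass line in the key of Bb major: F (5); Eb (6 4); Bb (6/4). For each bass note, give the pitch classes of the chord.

F (5/3): F, A, C.
Eb (6/4): Eb, A, C.
Bb (6/4): Bb, Eb, G.

F, A, C | Eb, A, C | Bb, Eb, G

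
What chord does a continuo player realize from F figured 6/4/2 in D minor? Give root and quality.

The figures 6/4/2 indicate a seventh chord in third inversion.
In third inversion the root lies a second above the bass: a second above F in D minor is G.
The chord tones are F, G, Bb, D, giving G minor seventh.

G minor seventh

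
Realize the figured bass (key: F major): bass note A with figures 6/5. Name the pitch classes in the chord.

The written figures 6/5 are shorthand for 6/5/3: the 3 is implied.
A third above A in this key is C.
A fifth above A in this key is E.
A sixth above A in this key is F.
Together with the bass A, this spells F major seventh in first inversion.

A, C, E, F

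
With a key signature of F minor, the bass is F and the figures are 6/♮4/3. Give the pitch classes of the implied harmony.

A third above F in this key is Ab.
A fourth above F in this key is Bb, made natural (B) by the ♮ figure.
A sixth above F in this key is Db.

F, Ab, B, Db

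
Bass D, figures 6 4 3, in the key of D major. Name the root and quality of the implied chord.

The figures 6 4 3 indicate a seventh chord in second inversion.
In second inversion the root lies a fourth above the bass: a fourth above D in D major is G.
The chord tones are D, F#, G, B, giving G major seventh.

G major seventh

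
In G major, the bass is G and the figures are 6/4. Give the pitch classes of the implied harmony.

A fourth above G in this key is C.
A sixth above G in this key is E.
Together with the bass G, this spells C major in second inversion.

G, C, E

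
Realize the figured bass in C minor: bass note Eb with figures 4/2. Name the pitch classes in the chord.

Eb, F, Ab, C

The written figures 4/2 are shorthand for 6/4/2: the 6 is implied.
A second above Eb in this key is F.
A fourth above Eb in this key is Ab.
A sixth above Eb in this key is C.
Together with the bass Eb, this spells F minor seventh in third inversion.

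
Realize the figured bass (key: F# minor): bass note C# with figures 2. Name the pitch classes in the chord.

C#, D, F#, A

The written figures 2 are shorthand for 6/4/2: the 6/4 are implied.
A second above C# in this key is D.
A fourth above C# in this key is F#.
A sixth above C# in this key is A.
Together with the bass C#, this spells D major seventh in third inversion.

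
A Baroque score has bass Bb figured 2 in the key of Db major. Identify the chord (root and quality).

The figures 2 indicate a seventh chord in third inversion.
In third inversion the root lies a second above the bass: a second above Bb in Db major is C.
The chord tones are Bb, C, Eb, Gb, giving C half-diminished seventh.

C half-diminished seventh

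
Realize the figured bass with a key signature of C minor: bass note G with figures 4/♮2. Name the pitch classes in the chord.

G, A, C, Eb

The written figures 4/♮2 are shorthand for 6/4/2: the 6 is implied.
A second above G in this key is Ab, made natural (A) by the ♮ figure.
A fourth above G in this key is C.
A sixth above G in this key is Eb.
Together with the bass G, this spells A half-diminished seventh in third inversion.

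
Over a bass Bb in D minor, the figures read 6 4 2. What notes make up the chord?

A second above Bb in this key is C.
A fourth above Bb in this key is E.
A sixth above Bb in this key is G.
Together with the bass Bb, this spells C dominant seventh in third inversion.

Bb, C, E, G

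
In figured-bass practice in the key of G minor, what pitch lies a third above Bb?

Counting 2 letter steps above Bb lands on D; in G minor, that letter is D.

D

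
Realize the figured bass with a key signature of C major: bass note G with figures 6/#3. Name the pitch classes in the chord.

A third above G in this key is B, raised to B# by the sharp.
A sixth above G in this key is E.

G, B#, E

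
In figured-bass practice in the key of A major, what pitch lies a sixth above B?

Counting 5 letter steps above B lands on G; in A major, that letter is G#.

G#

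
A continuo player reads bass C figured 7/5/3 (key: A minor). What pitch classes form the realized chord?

C, E, G, B

A third above C in this key is E.
A fifth above C in this key is G.
A seventh above C in this key is B.
Together with the bass C, this spells C major seventh in root position.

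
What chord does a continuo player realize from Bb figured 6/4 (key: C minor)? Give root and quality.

Eb major

The figures 6/4 indicate a triad in second inversion.
In second inversion the root lies a fourth above the bass: a fourth above Bb in C minor is Eb.
The chord tones are Bb, Eb, G, giving Eb major.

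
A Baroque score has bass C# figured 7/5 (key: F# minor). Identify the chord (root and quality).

C# minor seventh

The figures 7/5 indicate a seventh chord in root position.
In root position the bass is the root, so the root is C#.
The chord tones are C#, E, G#, B, giving C# minor seventh.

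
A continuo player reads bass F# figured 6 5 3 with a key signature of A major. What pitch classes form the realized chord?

A third above F# in this key is A.
A fifth above F# in this key is C#.
A sixth above F# in this key is D.
Together with the bass F#, this spells D major seventh in first inversion.

F#, A, C#, D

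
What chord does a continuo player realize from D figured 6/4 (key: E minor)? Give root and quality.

The figures 6/4 indicate a triad in second inversion.
In second inversion the root lies a fourth above the bass: a fourth above D in E minor is G.
The chord tones are D, G, B, giving G major.

G major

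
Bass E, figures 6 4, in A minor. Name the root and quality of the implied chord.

The figures 6 4 indicate a triad in second inversion.
In second inversion the root lies a fourth above the bass: a fourth above E in A minor is A.
The chord tones are E, A, C, giving A minor.

A minor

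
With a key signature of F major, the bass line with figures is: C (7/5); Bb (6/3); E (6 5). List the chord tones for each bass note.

C, E, G, Bb | Bb, D, G | E, G, Bb, C

C (7/5/3): C, E, G, Bb.
Bb (6/3): Bb, D, G.
E (6/5/3): E, G, Bb, C.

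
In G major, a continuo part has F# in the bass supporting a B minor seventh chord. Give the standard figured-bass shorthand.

F# is the fifth of B minor seventh, so the chord is in second inversion.
A seventh chord in second inversion is figured 6/4/3, conventionally abbreviated 4/3.

4/3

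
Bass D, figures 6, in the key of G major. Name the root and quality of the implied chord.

B minor

The figures 6 indicate a triad in first inversion.
In first inversion the root lies a sixth above the bass: a sixth above D in G major is B.
The chord tones are D, F#, B, giving B minor.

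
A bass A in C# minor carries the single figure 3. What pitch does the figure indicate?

Counting 2 letter steps above A lands on C; in C# minor, that letter is C#.

C#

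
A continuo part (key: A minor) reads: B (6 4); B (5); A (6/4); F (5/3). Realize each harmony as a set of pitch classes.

B, E, G | B, D, F | A, D, F | F, A, C

B (6/4): B, E, G.
B (5/3): B, D, F.
A (6/4): A, D, F.
F (5/3): F, A, C.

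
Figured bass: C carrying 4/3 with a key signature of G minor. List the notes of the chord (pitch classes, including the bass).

C, Eb, F, A

The written figures 4/3 are shorthand for 6/4/3: the 6 is implied.
A third above C in this key is Eb.
A fourth above C in this key is F.
A sixth above C in this key is A.
Together with the bass C, this spells F dominant seventh in second inversion.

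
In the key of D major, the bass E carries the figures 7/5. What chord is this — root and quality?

The figures 7/5 indicate a seventh chord in root position.
In root position the bass is the root, so the root is E.
The chord tones are E, G, B, D, giving E minor seventh.

E minor seventh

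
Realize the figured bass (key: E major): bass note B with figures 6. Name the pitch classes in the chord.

The written figures 6 are shorthand for 6/3: the 3 is implied.
A third above B in this key is D#.
A sixth above B in this key is G#.
Together with the bass B, this spells G# minor in first inversion.

B, D#, G#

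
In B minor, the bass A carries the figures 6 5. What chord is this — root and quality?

F# minor seventh

The figures 6 5 indicate a seventh chord in first inversion.
In first inversion the root lies a sixth above the bass: a sixth above A in B minor is F#.
The chord tones are A, C#, E, F#, giving F# minor seventh.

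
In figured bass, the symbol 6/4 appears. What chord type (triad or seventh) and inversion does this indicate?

triad, second inversion

Intervals of 6/4 above the bass form a triad; the bass is the fifth, so this is second inversion.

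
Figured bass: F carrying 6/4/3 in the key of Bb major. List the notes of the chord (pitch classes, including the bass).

F, A, Bb, D

A third above F in this key is A.
A fourth above F in this key is Bb.
A sixth above F in this key is D.
Together with the bass F, this spells Bb major seventh in second inversion.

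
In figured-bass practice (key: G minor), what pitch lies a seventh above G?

Counting 6 letter steps above G lands on F; in G minor, that letter is F.

F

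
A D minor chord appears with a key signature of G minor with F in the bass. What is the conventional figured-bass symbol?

F is the third of D minor, so the chord is in first inversion.
A triad in first inversion is figured 6/3, conventionally abbreviated 6.

6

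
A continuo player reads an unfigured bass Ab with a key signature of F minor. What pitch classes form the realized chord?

An unfigured bass implies 5/3.
A third above Ab in this key is C.
A fifth above Ab in this key is Eb.
Together with the bass Ab, this spells Ab major in root position.

Ab, C, Eb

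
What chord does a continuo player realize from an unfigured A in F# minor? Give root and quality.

An unfigured bass indicates a triad in root position.
In root position the bass is the root, so the root is A.
The chord tones are A, C#, E, giving A major.

A major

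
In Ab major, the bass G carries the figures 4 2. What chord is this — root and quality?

The figures 4 2 indicate a seventh chord in third inversion.
In third inversion the root lies a second above the bass: a second above G in Ab major is Ab.
The chord tones are G, Ab, C, Eb, giving Ab major seventh.

Ab major seventh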